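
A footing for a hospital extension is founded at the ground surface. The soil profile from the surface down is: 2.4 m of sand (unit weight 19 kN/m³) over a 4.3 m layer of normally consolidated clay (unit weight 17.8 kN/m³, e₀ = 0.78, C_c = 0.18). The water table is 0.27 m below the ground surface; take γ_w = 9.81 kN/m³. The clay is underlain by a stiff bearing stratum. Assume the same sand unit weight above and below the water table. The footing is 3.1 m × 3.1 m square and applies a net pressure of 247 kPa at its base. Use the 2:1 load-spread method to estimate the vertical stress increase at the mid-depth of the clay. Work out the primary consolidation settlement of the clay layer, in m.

Mid-depth of clay below the ground surface: z = 2.4 + 4.3/2 = 4.55 m.
Total vertical stress at mid-clay: σ_v = 19×2.4 + 17.8×2.15 = 83.87 kPa.
Pore pressure: u = 9.81×(4.55 − 0.27) = 41.987 kPa.
Initial effective stress: σ'_0 = σ_v − u = 83.87 − 41.987 = 41.883 kPa.
Stress increase at mid-clay by the 2:1 spreading method:
Δσ = qBL/((B+z)(L+z)) = 247×3.1×3.1/((3.1+4.55)(3.1+4.55)) = 40.56 kPa
Final effective stress: σ'_f = σ'_0 + Δσ = 41.883 + 40.56 = 82.443 kPa.
Normally consolidated clay, so the full stress increment lies on the virgin compression line:
S_c = C_c·H/(1+e₀)·log₁₀(σ'_f/σ'_0) = 0.18×4.3/(1+0.78)×log₁₀(82.443/41.883)
    = 0.43483 × 0.29412 = 0.1279 m

S_c ≈ 0.128 m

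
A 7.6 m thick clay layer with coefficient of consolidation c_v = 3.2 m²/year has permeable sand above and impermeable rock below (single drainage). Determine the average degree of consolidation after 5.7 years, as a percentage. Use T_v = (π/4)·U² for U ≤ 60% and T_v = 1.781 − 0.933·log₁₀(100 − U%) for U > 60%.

Drainage path length: H_d = H = 7.6 m (single drainage).
T_v = c_v·t/H_d² = 3.2×5.7/7.6² = 0.31579.
T_v = 0.31579 corresponds to the U > 60% branch:
U = 1 − 10^((1.781 − T_v)/0.933)/100 = 0.6281

U ≈ 62.8 %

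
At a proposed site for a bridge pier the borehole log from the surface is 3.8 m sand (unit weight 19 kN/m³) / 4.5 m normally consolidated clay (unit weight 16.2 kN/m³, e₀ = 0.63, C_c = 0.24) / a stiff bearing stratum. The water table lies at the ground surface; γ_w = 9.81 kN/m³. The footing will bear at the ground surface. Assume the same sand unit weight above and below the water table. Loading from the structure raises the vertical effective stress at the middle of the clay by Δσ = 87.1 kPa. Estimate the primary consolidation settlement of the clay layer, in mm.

S_c ≈ 293 mm

Mid-depth of clay below the ground surface: z = 3.8 + 4.5/2 = 6.05 m.
Total vertical stress at mid-clay: σ_v = 19×3.8 + 16.2×2.25 = 108.65 kPa.
Pore pressure: u = 9.81×(6.05 − 0) = 59.351 kPa.
Initial effective stress: σ'_0 = σ_v − u = 108.65 − 59.351 = 49.299 kPa.
Final effective stress: σ'_f = σ'_0 + Δσ = 49.299 + 87.1 = 136.4 kPa.
Normally consolidated clay, so the full stress increment lies on the virgin compression line:
S_c = C_c·H/(1+e₀)·log₁₀(σ'_f/σ'_0) = 0.24×4.5/(1+0.63)×log₁₀(136.4/49.299)
    = 0.66258 × 0.44198 = 0.2928 m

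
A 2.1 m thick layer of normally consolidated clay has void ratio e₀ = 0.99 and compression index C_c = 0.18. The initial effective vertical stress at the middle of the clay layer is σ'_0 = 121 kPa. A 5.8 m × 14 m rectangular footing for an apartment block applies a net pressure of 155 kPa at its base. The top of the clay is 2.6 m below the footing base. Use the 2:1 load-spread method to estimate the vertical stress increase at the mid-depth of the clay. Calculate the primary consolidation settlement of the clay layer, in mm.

S_c ≈ 40 mm

Mid-depth of clay below the footing base: z = 2.6 + 2.1/2 = 3.65 m.
Stress increase at mid-clay by the 2:1 spreading method:
Δσ = qBL/((B+z)(L+z)) = 155×5.8×14/((5.8+3.65)(14+3.65)) = 75.459 kPa
Final effective stress: σ'_f = σ'_0 + Δσ = 121 + 75.459 = 196.46 kPa.
Normally consolidated clay, so the full stress increment lies on the virgin compression line:
S_c = C_c·H/(1+e₀)·log₁₀(σ'_f/σ'_0) = 0.18×2.1/(1+0.99)×log₁₀(196.46/121)
    = 0.18995 × 0.21049 = 0.03998 m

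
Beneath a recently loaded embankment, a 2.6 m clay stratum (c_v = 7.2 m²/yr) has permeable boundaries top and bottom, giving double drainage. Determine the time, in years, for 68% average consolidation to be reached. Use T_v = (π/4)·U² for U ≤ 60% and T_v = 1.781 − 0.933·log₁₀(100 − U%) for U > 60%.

t ≈ 0.0884 years

Drainage path length: H_d = H/2 = 1.3 m (double drainage).
U > 60%: T_v = 1.781 − 0.933·log₁₀(100 − 68) = 0.3767.
t = T_v·H_d²/c_v = 0.3767×1.3²/7.2 = 0.08842 years.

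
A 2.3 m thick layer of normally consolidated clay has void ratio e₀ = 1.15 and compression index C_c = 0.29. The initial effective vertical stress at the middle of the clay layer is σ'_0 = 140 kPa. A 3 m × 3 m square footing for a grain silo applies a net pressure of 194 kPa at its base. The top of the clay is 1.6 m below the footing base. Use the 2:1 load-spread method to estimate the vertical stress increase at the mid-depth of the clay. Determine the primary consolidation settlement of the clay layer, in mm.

Mid-depth of clay below the footing base: z = 1.6 + 2.3/2 = 2.75 m.
Stress increase at mid-clay by the 2:1 spreading method:
Δσ = qBL/((B+z)(L+z)) = 194×3×3/((3+2.75)(3+2.75)) = 52.809 kPa
Final effective stress: σ'_f = σ'_0 + Δσ = 140 + 52.809 = 192.81 kPa.
Normally consolidated clay, so the full stress increment lies on the virgin compression line:
S_c = C_c·H/(1+e₀)·log₁₀(σ'_f/σ'_0) = 0.29×2.3/(1+1.15)×log₁₀(192.81/140)
    = 0.31023 × 0.139 = 0.04312 m

S_c ≈ 43.1 mm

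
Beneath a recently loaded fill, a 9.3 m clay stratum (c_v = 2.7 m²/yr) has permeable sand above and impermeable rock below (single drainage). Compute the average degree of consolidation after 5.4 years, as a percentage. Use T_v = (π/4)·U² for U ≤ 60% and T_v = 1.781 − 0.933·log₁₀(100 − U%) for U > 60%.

U ≈ 46.3 %

Drainage path length: H_d = H = 9.3 m (single drainage).
T_v = c_v·t/H_d² = 2.7×5.4/9.3² = 0.16857.
T_v = 0.16857 corresponds to the U ≤ 60% branch:
U = √(4T_v/π) = 0.4633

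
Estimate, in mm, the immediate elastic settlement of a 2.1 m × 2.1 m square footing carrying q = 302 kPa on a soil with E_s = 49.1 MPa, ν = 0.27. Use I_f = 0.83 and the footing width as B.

Immediate (elastic) settlement: S_e = q·B·(1−ν²)/E_s · I_f.
E_s = 49.1 MPa = 49100 kPa.
S_e = 302 × 2.1 × (1 − 0.27²) / 49100 × 0.83
    = 302 × 2.1 × 0.9271 / 49100 × 0.83
    = 0.009939 m = 9.939 mm

S_e ≈ 9.94 mm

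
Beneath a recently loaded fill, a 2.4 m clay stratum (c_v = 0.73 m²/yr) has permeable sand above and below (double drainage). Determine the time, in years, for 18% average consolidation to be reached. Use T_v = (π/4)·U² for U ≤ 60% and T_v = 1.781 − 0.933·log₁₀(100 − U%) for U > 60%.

Drainage path length: H_d = H/2 = 1.2 m (double drainage).
U ≤ 60%: T_v = (π/4)·U² = (π/4)×0.18² = 0.025447.
t = T_v·H_d²/c_v = 0.025447×1.2²/0.73 = 0.0502 years.

t ≈ 0.0502 years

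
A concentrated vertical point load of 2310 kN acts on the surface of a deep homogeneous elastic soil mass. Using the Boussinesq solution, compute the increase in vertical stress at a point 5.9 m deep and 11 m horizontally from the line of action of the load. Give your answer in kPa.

Boussinesq vertical stress below a point load on an elastic half-space:
Δσ_z = 3P/(2πz²) · [1 + (r/z)²]^(−5/2)
r/z = 11/5.9 = 1.8644; [1+(r/z)²]^(−5/2) = 0.023592.
Δσ_z = 3×2310/(2π×5.9²) × 0.023592 = 31.685 × 0.023592 = 0.7475 kPa

Δσ_z ≈ 0.748 kPa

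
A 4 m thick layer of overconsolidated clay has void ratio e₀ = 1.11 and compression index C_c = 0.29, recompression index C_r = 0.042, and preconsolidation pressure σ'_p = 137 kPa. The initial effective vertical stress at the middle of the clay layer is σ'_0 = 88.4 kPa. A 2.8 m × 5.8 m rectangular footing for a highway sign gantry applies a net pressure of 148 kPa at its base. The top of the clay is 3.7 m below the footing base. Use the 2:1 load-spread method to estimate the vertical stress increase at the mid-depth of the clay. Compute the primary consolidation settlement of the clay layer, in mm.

Mid-depth of clay below the footing base: z = 3.7 + 4/2 = 5.7 m.
Stress increase at mid-clay by the 2:1 spreading method:
Δσ = qBL/((B+z)(L+z)) = 148×2.8×5.8/((2.8+5.7)(5.8+5.7)) = 24.588 kPa
Final effective stress: σ'_f = 88.4 + 24.588 = 112.99 kPa.
σ'_f = 112.99 ≤ σ'_p = 137 kPa, so the clay remains overconsolidated and only the recompression index applies:
S_c = C_r·H/(1+e₀)·log₁₀(σ'_f/σ'_0) = 0.042×4/2.11×log₁₀(112.99/88.4)
    = 0.079619 × 0.10659 = 0.008487 m

S_c ≈ 8.49 mm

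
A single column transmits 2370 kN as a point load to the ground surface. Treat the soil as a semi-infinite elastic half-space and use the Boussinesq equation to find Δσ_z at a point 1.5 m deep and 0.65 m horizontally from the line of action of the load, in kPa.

Δσ_z ≈ 327 kPa

Boussinesq vertical stress below a point load on an elastic half-space:
Δσ_z = 3P/(2πz²) · [1 + (r/z)²]^(−5/2)
r/z = 0.65/1.5 = 0.43333; [1+(r/z)²]^(−5/2) = 0.65037.
Δσ_z = 3×2370/(2π×1.5²) × 0.65037 = 502.93 × 0.65037 = 327.1 kPa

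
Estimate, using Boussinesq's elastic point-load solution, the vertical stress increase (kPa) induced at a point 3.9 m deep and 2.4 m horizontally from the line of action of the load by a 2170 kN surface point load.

Δσ_z ≈ 30.5 kPa

Boussinesq vertical stress below a point load on an elastic half-space:
Δσ_z = 3P/(2πz²) · [1 + (r/z)²]^(−5/2)
r/z = 2.4/3.9 = 0.61538; [1+(r/z)²]^(−5/2) = 0.44805.
Δσ_z = 3×2170/(2π×3.9²) × 0.44805 = 68.12 × 0.44805 = 30.52 kPa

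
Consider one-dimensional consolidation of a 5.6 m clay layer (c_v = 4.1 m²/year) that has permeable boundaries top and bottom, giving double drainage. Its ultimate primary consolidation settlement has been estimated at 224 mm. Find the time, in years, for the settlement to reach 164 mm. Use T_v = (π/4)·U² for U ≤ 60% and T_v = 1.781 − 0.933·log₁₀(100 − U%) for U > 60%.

Drainage path length: H_d = H/2 = 2.8 m (double drainage).
U = S(t)/S_ult = 164/224 = 0.7321.
U > 60%: T_v = 1.781 − 0.933·log₁₀(100 − 73.214) = 0.44877.
t = T_v·H_d²/c_v = 0.44877×2.8²/4.1 = 0.8581 years.

t ≈ 0.858 years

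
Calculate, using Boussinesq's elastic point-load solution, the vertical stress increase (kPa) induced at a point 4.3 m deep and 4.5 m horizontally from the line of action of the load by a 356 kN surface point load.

Δσ_z ≈ 1.45 kPa

Boussinesq vertical stress below a point load on an elastic half-space:
Δσ_z = 3P/(2πz²) · [1 + (r/z)²]^(−5/2)
r/z = 4.5/4.3 = 1.0465; [1+(r/z)²]^(−5/2) = 0.15738.
Δσ_z = 3×356/(2π×4.3²) × 0.15738 = 9.1929 × 0.15738 = 1.447 kPa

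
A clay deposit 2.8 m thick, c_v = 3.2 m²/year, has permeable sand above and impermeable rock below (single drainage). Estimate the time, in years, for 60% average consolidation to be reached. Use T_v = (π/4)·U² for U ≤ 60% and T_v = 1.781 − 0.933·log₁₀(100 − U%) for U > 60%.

Drainage path length: H_d = H = 2.8 m (single drainage).
U ≤ 60%: T_v = (π/4)·U² = (π/4)×0.6² = 0.28274.
t = T_v·H_d²/c_v = 0.28274×2.8²/3.2 = 0.6927 years.

t ≈ 0.693 years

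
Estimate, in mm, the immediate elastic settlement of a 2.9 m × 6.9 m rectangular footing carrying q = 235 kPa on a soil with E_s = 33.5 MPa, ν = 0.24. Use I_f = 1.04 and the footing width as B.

Immediate (elastic) settlement: S_e = q·B·(1−ν²)/E_s · I_f.
E_s = 33.5 MPa = 33500 kPa.
S_e = 235 × 2.9 × (1 − 0.24²) / 33500 × 1.04
    = 235 × 2.9 × 0.9424 / 33500 × 1.04
    = 0.01994 m = 19.94 mm

S_e ≈ 19.9 mm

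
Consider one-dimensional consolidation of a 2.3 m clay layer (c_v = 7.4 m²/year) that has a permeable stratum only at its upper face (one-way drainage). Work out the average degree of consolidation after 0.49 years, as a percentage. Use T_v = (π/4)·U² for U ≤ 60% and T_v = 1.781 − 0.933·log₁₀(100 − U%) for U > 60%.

Drainage path length: H_d = H = 2.3 m (single drainage).
T_v = c_v·t/H_d² = 7.4×0.49/2.3² = 0.68544.
T_v = 0.68544 corresponds to the U > 60% branch:
U = 1 − 10^((1.781 − T_v)/0.933)/100 = 0.8506

U ≈ 85.1 %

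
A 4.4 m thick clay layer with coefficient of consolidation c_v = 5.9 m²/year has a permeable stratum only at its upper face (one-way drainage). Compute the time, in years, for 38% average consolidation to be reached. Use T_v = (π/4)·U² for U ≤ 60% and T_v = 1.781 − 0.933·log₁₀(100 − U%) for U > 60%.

t ≈ 0.372 years

Drainage path length: H_d = H = 4.4 m (single drainage).
U ≤ 60%: T_v = (π/4)·U² = (π/4)×0.38² = 0.11341.
t = T_v·H_d²/c_v = 0.11341×4.4²/5.9 = 0.3721 years.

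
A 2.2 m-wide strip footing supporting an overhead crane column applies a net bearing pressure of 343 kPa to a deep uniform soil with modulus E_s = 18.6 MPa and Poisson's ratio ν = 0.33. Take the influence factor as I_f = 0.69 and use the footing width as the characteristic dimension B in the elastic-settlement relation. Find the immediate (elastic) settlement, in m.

S_e ≈ 0.0249 m

Immediate (elastic) settlement: S_e = q·B·(1−ν²)/E_s · I_f.
E_s = 18.6 MPa = 18600 kPa.
S_e = 343 × 2.2 × (1 − 0.33²) / 18600 × 0.69
    = 343 × 2.2 × 0.8911 / 18600 × 0.69
    = 0.02494 m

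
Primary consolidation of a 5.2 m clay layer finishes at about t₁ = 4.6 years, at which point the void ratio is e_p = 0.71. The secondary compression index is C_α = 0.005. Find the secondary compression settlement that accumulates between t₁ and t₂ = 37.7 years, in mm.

Secondary compression: S_s = C_α·H/(1+e_p)·log₁₀(t₂/t₁)
S_s = 0.005×5.2/(1+0.71)×log₁₀(37.7/4.6)
    = 0.0152 × 0.9136 = 0.01389 m

S_s ≈ 13.9 mm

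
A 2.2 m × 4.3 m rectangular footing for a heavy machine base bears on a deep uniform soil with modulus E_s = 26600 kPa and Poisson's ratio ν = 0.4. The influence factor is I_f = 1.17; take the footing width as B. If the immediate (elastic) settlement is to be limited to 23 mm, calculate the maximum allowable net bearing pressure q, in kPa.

S_e = q·B·(1−ν²)/E_s · I_f  ⇒  q = S_e·E_s / (B·(1−ν²)·I_f).
q = 0.023 × 26600 / (2.2 × 0.84 × 1.17) = 283 kPa

q ≈ 283 kPa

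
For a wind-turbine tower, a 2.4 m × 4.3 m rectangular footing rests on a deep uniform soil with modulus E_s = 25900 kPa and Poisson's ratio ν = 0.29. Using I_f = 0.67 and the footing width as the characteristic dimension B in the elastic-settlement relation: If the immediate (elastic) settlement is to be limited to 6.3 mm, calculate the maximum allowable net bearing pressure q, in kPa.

q ≈ 111 kPa

S_e = q·B·(1−ν²)/E_s · I_f  ⇒  q = S_e·E_s / (B·(1−ν²)·I_f).
q = 0.0063 × 25900 / (2.4 × 0.9159 × 0.67) = 110.8 kPa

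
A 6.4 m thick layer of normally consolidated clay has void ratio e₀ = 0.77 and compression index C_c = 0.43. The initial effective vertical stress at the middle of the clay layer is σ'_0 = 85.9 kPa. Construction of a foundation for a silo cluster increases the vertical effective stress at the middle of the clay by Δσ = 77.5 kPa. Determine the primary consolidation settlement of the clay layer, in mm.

S_c ≈ 434 mm

Final effective stress: σ'_f = σ'_0 + Δσ = 85.9 + 77.5 = 163.4 kPa.
Normally consolidated clay, so the full stress increment lies on the virgin compression line:
S_c = C_c·H/(1+e₀)·log₁₀(σ'_f/σ'_0) = 0.43×6.4/(1+0.77)×log₁₀(163.4/85.9)
    = 1.5548 × 0.27926 = 0.4342 m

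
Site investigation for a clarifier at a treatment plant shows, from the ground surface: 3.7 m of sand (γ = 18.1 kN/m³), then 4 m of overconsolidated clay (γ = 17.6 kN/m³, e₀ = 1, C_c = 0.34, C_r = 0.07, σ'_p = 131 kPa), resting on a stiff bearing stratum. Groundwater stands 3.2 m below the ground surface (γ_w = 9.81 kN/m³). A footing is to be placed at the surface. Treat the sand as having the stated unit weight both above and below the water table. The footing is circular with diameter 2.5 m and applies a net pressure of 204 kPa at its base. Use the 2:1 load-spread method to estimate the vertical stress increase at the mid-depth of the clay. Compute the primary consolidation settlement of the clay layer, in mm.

S_c ≈ 13.3 mm

Mid-depth of clay below the ground surface: z = 3.7 + 4/2 = 5.7 m.
Total vertical stress at mid-clay: σ_v = 18.1×3.7 + 17.6×2 = 102.17 kPa.
Pore pressure: u = 9.81×(5.7 − 3.2) = 24.525 kPa.
Initial effective stress: σ'_0 = σ_v − u = 102.17 − 24.525 = 77.645 kPa.
Stress increase at mid-clay by the 2:1 spreading method:
Δσ ≈ qD²/(D+z)² = 204×2.5²/(2.5+5.7)² = 18.962 kPa
Final effective stress: σ'_f = 77.645 + 18.962 = 96.607 kPa.
σ'_f = 96.607 ≤ σ'_p = 131 kPa, so the clay remains overconsolidated and only the recompression index applies:
S_c = C_r·H/(1+e₀)·log₁₀(σ'_f/σ'_0) = 0.07×4/2×log₁₀(96.607/77.645)
    = 0.14 × 0.094895 = 0.01329 m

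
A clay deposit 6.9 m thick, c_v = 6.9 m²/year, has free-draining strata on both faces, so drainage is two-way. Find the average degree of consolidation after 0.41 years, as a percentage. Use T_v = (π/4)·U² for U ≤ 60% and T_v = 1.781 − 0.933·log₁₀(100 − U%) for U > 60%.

Drainage path length: H_d = H/2 = 3.45 m (double drainage).
T_v = c_v·t/H_d² = 6.9×0.41/3.45² = 0.23768.
T_v = 0.23768 corresponds to the U ≤ 60% branch:
U = √(4T_v/π) = 0.5501

U ≈ 55 %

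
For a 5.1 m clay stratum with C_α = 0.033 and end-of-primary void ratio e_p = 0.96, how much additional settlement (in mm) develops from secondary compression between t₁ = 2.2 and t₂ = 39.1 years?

Secondary compression: S_s = C_α·H/(1+e_p)·log₁₀(t₂/t₁)
S_s = 0.033×5.1/(1+0.96)×log₁₀(39.1/2.2)
    = 0.08587 × 1.25 = 0.1073 m

S_s ≈ 107 mm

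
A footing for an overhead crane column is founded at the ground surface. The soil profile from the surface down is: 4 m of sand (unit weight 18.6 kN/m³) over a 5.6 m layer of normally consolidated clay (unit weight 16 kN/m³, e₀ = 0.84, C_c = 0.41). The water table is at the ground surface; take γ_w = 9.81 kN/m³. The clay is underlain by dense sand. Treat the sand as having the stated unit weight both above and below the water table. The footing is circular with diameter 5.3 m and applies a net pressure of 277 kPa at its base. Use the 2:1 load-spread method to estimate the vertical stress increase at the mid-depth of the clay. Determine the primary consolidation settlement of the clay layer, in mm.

Mid-depth of clay below the ground surface: z = 4 + 5.6/2 = 6.8 m.
Total vertical stress at mid-clay: σ_v = 18.6×4 + 16×2.8 = 119.2 kPa.
Pore pressure: u = 9.81×(6.8 − 0) = 66.708 kPa.
Initial effective stress: σ'_0 = σ_v − u = 119.2 − 66.708 = 52.492 kPa.
Stress increase at mid-clay by the 2:1 spreading method:
Δσ ≈ qD²/(D+z)² = 277×5.3²/(5.3+6.8)² = 53.145 kPa
Final effective stress: σ'_f = σ'_0 + Δσ = 52.492 + 53.145 = 105.64 kPa.
Normally consolidated clay, so the full stress increment lies on the virgin compression line:
S_c = C_c·H/(1+e₀)·log₁₀(σ'_f/σ'_0) = 0.41×5.6/(1+0.84)×log₁₀(105.64/52.492)
    = 1.2478 × 0.30374 = 0.379 m

S_c ≈ 379 mm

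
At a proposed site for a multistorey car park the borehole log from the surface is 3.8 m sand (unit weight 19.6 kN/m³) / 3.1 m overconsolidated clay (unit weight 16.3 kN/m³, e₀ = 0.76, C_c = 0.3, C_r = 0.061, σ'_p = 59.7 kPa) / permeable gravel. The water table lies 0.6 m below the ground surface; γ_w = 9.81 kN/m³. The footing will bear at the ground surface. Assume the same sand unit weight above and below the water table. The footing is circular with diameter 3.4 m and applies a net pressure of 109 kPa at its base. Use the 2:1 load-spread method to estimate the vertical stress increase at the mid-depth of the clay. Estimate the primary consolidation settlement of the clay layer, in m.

Mid-depth of clay below the ground surface: z = 3.8 + 3.1/2 = 5.35 m.
Total vertical stress at mid-clay: σ_v = 19.6×3.8 + 16.3×1.55 = 99.745 kPa.
Pore pressure: u = 9.81×(5.35 − 0.6) = 46.598 kPa.
Initial effective stress: σ'_0 = σ_v − u = 99.745 − 46.598 = 53.147 kPa.
Stress increase at mid-clay by the 2:1 spreading method:
Δσ ≈ qD²/(D+z)² = 109×3.4²/(3.4+5.35)² = 16.458 kPa
Final effective stress: σ'_f = 53.147 + 16.458 = 69.605 kPa.
σ'_f = 69.605 > σ'_p = 59.7 kPa, so the stress path crosses the preconsolidation pressure — recompression up to σ'_p, then virgin compression beyond:
S_c = H/(1+e₀)·[C_r·log₁₀(σ'_p/σ'_0) + C_c·log₁₀(σ'_f/σ'_p)]
    = 3.1/1.76 × [0.061×log₁₀(59.7/53.147) + 0.3×log₁₀(69.605/59.7)]
    = 1.7614 × [0.0030802 + 0.02] = 0.04065 m

S_c ≈ 0.0407 m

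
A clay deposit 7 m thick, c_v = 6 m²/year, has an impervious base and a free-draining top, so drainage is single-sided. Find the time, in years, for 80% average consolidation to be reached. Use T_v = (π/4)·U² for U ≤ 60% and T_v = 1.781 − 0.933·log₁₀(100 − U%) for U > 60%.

t ≈ 4.63 years

Drainage path length: H_d = H = 7 m (single drainage).
U > 60%: T_v = 1.781 − 0.933·log₁₀(100 − 80) = 0.56714.
t = T_v·H_d²/c_v = 0.56714×7²/6 = 4.632 years.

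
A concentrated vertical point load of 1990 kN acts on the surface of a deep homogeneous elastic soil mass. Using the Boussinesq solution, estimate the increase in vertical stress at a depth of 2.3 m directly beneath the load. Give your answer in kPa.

Boussinesq vertical stress below a point load on an elastic half-space:
Δσ_z = 3P/(2πz²) · [1 + (r/z)²]^(−5/2)
r/z = 0/2.3 = 0; [1+(r/z)²]^(−5/2) = 1.
Δσ_z = 3×1990/(2π×2.3²) × 1 = 179.61 × 1 = 179.6 kPa

Δσ_z ≈ 180 kPa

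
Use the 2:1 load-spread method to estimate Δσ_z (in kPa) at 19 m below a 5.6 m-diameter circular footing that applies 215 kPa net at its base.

By the 2:1 method the load spreads at 1 horizontal : 2 vertical, so at depth z the loaded area has grown by z in each plan dimension:
Δσ ≈ qD²/(D+z)² = 215×5.6²/(5.6+19)² = 11.142 kPa

Δσ_z ≈ 11.1 kPa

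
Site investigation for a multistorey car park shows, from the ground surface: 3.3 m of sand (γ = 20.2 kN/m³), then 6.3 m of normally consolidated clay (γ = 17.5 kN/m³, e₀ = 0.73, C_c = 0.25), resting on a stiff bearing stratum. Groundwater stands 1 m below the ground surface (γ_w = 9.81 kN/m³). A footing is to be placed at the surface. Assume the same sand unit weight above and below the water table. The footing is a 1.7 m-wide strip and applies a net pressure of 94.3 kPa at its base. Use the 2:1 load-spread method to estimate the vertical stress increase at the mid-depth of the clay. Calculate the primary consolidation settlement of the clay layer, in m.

Mid-depth of clay below the ground surface: z = 3.3 + 6.3/2 = 6.45 m.
Total vertical stress at mid-clay: σ_v = 20.2×3.3 + 17.5×3.15 = 121.78 kPa.
Pore pressure: u = 9.81×(6.45 − 1) = 53.465 kPa.
Initial effective stress: σ'_0 = σ_v − u = 121.78 − 53.465 = 68.315 kPa.
Stress increase at mid-clay by the 2:1 spreading method:
Δσ = qB/(B+z) = 94.3×1.7/(1.7+6.45) = 19.67 kPa
Final effective stress: σ'_f = σ'_0 + Δσ = 68.315 + 19.67 = 87.985 kPa.
Normally consolidated clay, so the full stress increment lies on the virgin compression line:
S_c = C_c·H/(1+e₀)·log₁₀(σ'_f/σ'_0) = 0.25×6.3/(1+0.73)×log₁₀(87.985/68.315)
    = 0.9104 × 0.10989 = 0.1 m

S_c ≈ 0.1 m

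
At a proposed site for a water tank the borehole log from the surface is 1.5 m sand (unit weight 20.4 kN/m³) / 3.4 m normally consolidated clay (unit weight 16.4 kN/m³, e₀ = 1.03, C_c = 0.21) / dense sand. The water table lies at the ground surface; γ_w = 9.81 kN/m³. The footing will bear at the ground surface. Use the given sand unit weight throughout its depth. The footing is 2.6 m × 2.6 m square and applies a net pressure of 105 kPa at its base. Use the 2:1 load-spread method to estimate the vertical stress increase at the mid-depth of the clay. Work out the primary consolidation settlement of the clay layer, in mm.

Mid-depth of clay below the ground surface: z = 1.5 + 3.4/2 = 3.2 m.
Total vertical stress at mid-clay: σ_v = 20.4×1.5 + 16.4×1.7 = 58.48 kPa.
Pore pressure: u = 9.81×(3.2 − 0) = 31.392 kPa.
Initial effective stress: σ'_0 = σ_v − u = 58.48 − 31.392 = 27.088 kPa.
Stress increase at mid-clay by the 2:1 spreading method:
Δσ = qBL/((B+z)(L+z)) = 105×2.6×2.6/((2.6+3.2)(2.6+3.2)) = 21.1 kPa
Final effective stress: σ'_f = σ'_0 + Δσ = 27.088 + 21.1 = 48.188 kPa.
Normally consolidated clay, so the full stress increment lies on the virgin compression line:
S_c = C_c·H/(1+e₀)·log₁₀(σ'_f/σ'_0) = 0.21×3.4/(1+1.03)×log₁₀(48.188/27.088)
    = 0.35172 × 0.25016 = 0.08799 m

S_c ≈ 88 mm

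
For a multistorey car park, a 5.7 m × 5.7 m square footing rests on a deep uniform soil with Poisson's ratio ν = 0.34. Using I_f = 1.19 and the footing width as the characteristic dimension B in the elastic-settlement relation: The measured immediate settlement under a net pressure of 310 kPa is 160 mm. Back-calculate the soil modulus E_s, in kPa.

E_s ≈ 11600 kPa

S_e = q·B·(1−ν²)/E_s · I_f  ⇒  E_s = q·B·(1−ν²)·I_f / S_e.
E_s = 310 × 5.7 × 0.8844 × 1.19 / 0.16 = 11620 kPa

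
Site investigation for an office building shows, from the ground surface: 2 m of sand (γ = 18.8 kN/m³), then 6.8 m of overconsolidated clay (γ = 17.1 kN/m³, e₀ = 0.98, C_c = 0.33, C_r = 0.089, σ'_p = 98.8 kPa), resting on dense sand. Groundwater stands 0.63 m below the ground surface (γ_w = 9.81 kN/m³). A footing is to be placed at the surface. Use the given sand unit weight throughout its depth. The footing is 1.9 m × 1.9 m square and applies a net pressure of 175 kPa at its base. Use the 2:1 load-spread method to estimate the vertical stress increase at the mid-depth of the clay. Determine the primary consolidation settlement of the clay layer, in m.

S_c ≈ 0.0288 m

Mid-depth of clay below the ground surface: z = 2 + 6.8/2 = 5.4 m.
Total vertical stress at mid-clay: σ_v = 18.8×2 + 17.1×3.4 = 95.74 kPa.
Pore pressure: u = 9.81×(5.4 − 0.63) = 46.794 kPa.
Initial effective stress: σ'_0 = σ_v − u = 95.74 − 46.794 = 48.946 kPa.
Stress increase at mid-clay by the 2:1 spreading method:
Δσ = qBL/((B+z)(L+z)) = 175×1.9×1.9/((1.9+5.4)(1.9+5.4)) = 11.855 kPa
Final effective stress: σ'_f = 48.946 + 11.855 = 60.801 kPa.
σ'_f = 60.801 ≤ σ'_p = 98.8 kPa, so the clay remains overconsolidated and only the recompression index applies:
S_c = C_r·H/(1+e₀)·log₁₀(σ'_f/σ'_0) = 0.089×6.8/1.98×log₁₀(60.801/48.946)
    = 0.30565 × 0.094194 = 0.02879 m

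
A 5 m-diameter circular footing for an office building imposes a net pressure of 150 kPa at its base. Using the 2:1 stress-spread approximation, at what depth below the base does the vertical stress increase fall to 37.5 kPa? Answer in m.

z ≈ 5 m

2:1 spreading — at depth z the loaded area has grown by z in each plan dimension:
qD²/(D+z)² = Δσ_z ⇒ z = D(√(q/Δσ_z) − 1) = 5×(√(150/37.5) − 1) = 5 m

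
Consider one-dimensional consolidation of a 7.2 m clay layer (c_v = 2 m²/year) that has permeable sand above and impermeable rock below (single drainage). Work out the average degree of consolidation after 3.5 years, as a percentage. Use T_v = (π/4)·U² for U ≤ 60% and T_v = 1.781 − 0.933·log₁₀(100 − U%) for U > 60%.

Drainage path length: H_d = H = 7.2 m (single drainage).
T_v = c_v·t/H_d² = 2×3.5/7.2² = 0.13503.
T_v = 0.13503 corresponds to the U ≤ 60% branch:
U = √(4T_v/π) = 0.4146

U ≈ 41.5 %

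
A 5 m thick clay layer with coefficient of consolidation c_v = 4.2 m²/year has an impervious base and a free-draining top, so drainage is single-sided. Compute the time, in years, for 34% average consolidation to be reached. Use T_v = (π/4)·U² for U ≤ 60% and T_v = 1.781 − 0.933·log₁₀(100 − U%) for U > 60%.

t ≈ 0.54 years

Drainage path length: H_d = H = 5 m (single drainage).
U ≤ 60%: T_v = (π/4)·U² = (π/4)×0.34² = 0.090792.
t = T_v·H_d²/c_v = 0.090792×5²/4.2 = 0.5404 years.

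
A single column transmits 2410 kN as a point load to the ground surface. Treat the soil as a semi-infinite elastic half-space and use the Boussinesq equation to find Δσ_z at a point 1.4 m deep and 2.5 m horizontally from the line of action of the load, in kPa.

Δσ_z ≈ 16.3 kPa

Boussinesq vertical stress below a point load on an elastic half-space:
Δσ_z = 3P/(2πz²) · [1 + (r/z)²]^(−5/2)
r/z = 2.5/1.4 = 1.7857; [1+(r/z)²]^(−5/2) = 0.027847.
Δσ_z = 3×2410/(2π×1.4²) × 0.027847 = 587.09 × 0.027847 = 16.35 kPa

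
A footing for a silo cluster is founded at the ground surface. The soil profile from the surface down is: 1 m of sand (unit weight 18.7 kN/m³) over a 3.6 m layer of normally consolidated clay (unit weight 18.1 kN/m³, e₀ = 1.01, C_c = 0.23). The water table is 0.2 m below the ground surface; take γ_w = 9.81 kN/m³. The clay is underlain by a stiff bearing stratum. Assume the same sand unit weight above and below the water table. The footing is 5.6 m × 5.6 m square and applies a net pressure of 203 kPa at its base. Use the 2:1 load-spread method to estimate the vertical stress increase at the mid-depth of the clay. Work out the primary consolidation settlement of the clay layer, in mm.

Mid-depth of clay below the ground surface: z = 1 + 3.6/2 = 2.8 m.
Total vertical stress at mid-clay: σ_v = 18.7×1 + 18.1×1.8 = 51.28 kPa.
Pore pressure: u = 9.81×(2.8 − 0.2) = 25.506 kPa.
Initial effective stress: σ'_0 = σ_v − u = 51.28 − 25.506 = 25.774 kPa.
Stress increase at mid-clay by the 2:1 spreading method:
Δσ = qBL/((B+z)(L+z)) = 203×5.6×5.6/((5.6+2.8)(5.6+2.8)) = 90.222 kPa
Final effective stress: σ'_f = σ'_0 + Δσ = 25.774 + 90.222 = 116 kPa.
Normally consolidated clay, so the full stress increment lies on the virgin compression line:
S_c = C_c·H/(1+e₀)·log₁₀(σ'_f/σ'_0) = 0.23×3.6/(1+1.01)×log₁₀(116/25.774)
    = 0.41194 × 0.65328 = 0.2691 m

S_c ≈ 269 mm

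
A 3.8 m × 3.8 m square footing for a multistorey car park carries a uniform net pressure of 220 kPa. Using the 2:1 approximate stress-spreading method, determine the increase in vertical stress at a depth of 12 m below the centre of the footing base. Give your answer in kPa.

By the 2:1 method the load spreads at 1 horizontal : 2 vertical, so at depth z the loaded area has grown by z in each plan dimension:
Δσ = qBL/((B+z)(L+z)) = 220×3.8×3.8/((3.8+12)(3.8+12)) = 12.726 kPa

Δσ_z ≈ 12.7 kPa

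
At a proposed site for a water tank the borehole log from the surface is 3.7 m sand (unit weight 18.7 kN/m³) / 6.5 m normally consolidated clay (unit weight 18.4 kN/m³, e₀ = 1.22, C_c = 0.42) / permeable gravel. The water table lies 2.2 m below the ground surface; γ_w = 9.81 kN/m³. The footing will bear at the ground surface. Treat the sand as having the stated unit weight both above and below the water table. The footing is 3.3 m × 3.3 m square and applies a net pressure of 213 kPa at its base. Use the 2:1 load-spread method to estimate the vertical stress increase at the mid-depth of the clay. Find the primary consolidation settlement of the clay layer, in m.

Mid-depth of clay below the ground surface: z = 3.7 + 6.5/2 = 6.95 m.
Total vertical stress at mid-clay: σ_v = 18.7×3.7 + 18.4×3.25 = 128.99 kPa.
Pore pressure: u = 9.81×(6.95 − 2.2) = 46.598 kPa.
Initial effective stress: σ'_0 = σ_v − u = 128.99 − 46.598 = 82.392 kPa.
Stress increase at mid-clay by the 2:1 spreading method:
Δσ = qBL/((B+z)(L+z)) = 213×3.3×3.3/((3.3+6.95)(3.3+6.95)) = 22.078 kPa
Final effective stress: σ'_f = σ'_0 + Δσ = 82.392 + 22.078 = 104.47 kPa.
Normally consolidated clay, so the full stress increment lies on the virgin compression line:
S_c = C_c·H/(1+e₀)·log₁₀(σ'_f/σ'_0) = 0.42×6.5/(1+1.22)×log₁₀(104.47/82.392)
    = 1.2297 × 0.10311 = 0.1268 m

S_c ≈ 0.127 m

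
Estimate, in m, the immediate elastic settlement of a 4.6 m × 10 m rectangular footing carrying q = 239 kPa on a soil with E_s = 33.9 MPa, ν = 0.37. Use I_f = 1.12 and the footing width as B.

Immediate (elastic) settlement: S_e = q·B·(1−ν²)/E_s · I_f.
E_s = 33.9 MPa = 33900 kPa.
S_e = 239 × 4.6 × (1 − 0.37²) / 33900 × 1.12
    = 239 × 4.6 × 0.8631 / 33900 × 1.12
    = 0.03135 m

S_e ≈ 0.0313 m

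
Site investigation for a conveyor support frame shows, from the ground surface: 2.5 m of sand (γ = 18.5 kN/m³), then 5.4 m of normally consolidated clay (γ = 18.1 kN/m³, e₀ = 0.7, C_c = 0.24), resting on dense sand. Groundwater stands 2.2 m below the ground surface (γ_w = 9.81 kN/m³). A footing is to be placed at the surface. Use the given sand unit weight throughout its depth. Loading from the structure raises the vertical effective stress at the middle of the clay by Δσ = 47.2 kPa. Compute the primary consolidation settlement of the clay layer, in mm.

Mid-depth of clay below the ground surface: z = 2.5 + 5.4/2 = 5.2 m.
Total vertical stress at mid-clay: σ_v = 18.5×2.5 + 18.1×2.7 = 95.12 kPa.
Pore pressure: u = 9.81×(5.2 − 2.2) = 29.43 kPa.
Initial effective stress: σ'_0 = σ_v − u = 95.12 − 29.43 = 65.69 kPa.
Final effective stress: σ'_f = σ'_0 + Δσ = 65.69 + 47.2 = 112.89 kPa.
Normally consolidated clay, so the full stress increment lies on the virgin compression line:
S_c = C_c·H/(1+e₀)·log₁₀(σ'_f/σ'_0) = 0.24×5.4/(1+0.7)×log₁₀(112.89/65.69)
    = 0.76235 × 0.23516 = 0.1793 m

S_c ≈ 179 mm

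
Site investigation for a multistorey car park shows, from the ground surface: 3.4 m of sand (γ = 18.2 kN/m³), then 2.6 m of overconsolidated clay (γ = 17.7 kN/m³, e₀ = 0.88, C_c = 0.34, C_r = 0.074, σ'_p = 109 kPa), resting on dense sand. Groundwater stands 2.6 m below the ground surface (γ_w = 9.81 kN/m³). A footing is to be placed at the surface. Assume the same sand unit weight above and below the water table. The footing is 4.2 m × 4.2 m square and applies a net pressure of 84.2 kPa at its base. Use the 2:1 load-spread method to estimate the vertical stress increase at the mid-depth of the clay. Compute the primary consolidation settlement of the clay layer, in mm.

Mid-depth of clay below the ground surface: z = 3.4 + 2.6/2 = 4.7 m.
Total vertical stress at mid-clay: σ_v = 18.2×3.4 + 17.7×1.3 = 84.89 kPa.
Pore pressure: u = 9.81×(4.7 − 2.6) = 20.601 kPa.
Initial effective stress: σ'_0 = σ_v − u = 84.89 − 20.601 = 64.289 kPa.
Stress increase at mid-clay by the 2:1 spreading method:
Δσ = qBL/((B+z)(L+z)) = 84.2×4.2×4.2/((4.2+4.7)(4.2+4.7)) = 18.751 kPa
Final effective stress: σ'_f = 64.289 + 18.751 = 83.04 kPa.
σ'_f = 83.04 ≤ σ'_p = 109 kPa, so the clay remains overconsolidated and only the recompression index applies:
S_c = C_r·H/(1+e₀)·log₁₀(σ'_f/σ'_0) = 0.074×2.6/1.88×log₁₀(83.04/64.289)
    = 0.10234 × 0.11115 = 0.01138 m

S_c ≈ 11.4 mm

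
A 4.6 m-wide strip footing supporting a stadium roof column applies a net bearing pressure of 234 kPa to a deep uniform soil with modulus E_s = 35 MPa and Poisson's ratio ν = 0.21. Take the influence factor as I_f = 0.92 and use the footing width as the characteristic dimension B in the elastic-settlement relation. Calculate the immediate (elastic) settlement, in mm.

S_e ≈ 27 mm

Immediate (elastic) settlement: S_e = q·B·(1−ν²)/E_s · I_f.
E_s = 35 MPa = 35000 kPa.
S_e = 234 × 4.6 × (1 − 0.21²) / 35000 × 0.92
    = 234 × 4.6 × 0.9559 / 35000 × 0.92
    = 0.02705 m = 27.05 mm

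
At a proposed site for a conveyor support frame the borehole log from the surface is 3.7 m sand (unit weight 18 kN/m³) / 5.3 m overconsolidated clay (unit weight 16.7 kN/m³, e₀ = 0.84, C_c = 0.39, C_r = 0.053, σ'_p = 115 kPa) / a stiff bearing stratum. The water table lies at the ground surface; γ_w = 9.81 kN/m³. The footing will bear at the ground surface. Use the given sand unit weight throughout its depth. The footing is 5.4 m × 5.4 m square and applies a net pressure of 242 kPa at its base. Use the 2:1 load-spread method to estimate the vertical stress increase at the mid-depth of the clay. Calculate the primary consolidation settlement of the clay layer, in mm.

S_c ≈ 47.7 mm

Mid-depth of clay below the ground surface: z = 3.7 + 5.3/2 = 6.35 m.
Total vertical stress at mid-clay: σ_v = 18×3.7 + 16.7×2.65 = 110.86 kPa.
Pore pressure: u = 9.81×(6.35 − 0) = 62.294 kPa.
Initial effective stress: σ'_0 = σ_v − u = 110.86 − 62.294 = 48.566 kPa.
Stress increase at mid-clay by the 2:1 spreading method:
Δσ = qBL/((B+z)(L+z)) = 242×5.4×5.4/((5.4+6.35)(5.4+6.35)) = 51.113 kPa
Final effective stress: σ'_f = 48.566 + 51.113 = 99.679 kPa.
σ'_f = 99.679 ≤ σ'_p = 115 kPa, so the clay remains overconsolidated and only the recompression index applies:
S_c = C_r·H/(1+e₀)·log₁₀(σ'_f/σ'_0) = 0.053×5.3/1.84×log₁₀(99.679/48.566)
    = 0.15266 × 0.31227 = 0.04767 m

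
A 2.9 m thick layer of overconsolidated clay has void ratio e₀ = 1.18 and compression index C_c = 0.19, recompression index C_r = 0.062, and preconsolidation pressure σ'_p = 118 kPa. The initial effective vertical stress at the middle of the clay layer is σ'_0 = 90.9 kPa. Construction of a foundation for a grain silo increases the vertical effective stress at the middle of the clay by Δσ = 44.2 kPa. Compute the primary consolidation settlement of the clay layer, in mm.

S_c ≈ 24.2 mm

Final effective stress: σ'_f = 90.9 + 44.2 = 135.1 kPa.
σ'_f = 135.1 > σ'_p = 118 kPa, so the stress path crosses the preconsolidation pressure — recompression up to σ'_p, then virgin compression beyond:
S_c = H/(1+e₀)·[C_r·log₁₀(σ'_p/σ'_0) + C_c·log₁₀(σ'_f/σ'_p)]
    = 2.9/2.18 × [0.062×log₁₀(118/90.9) + 0.19×log₁₀(135.1/118)]
    = 1.3303 × [0.0070257 + 0.011167] = 0.0242 m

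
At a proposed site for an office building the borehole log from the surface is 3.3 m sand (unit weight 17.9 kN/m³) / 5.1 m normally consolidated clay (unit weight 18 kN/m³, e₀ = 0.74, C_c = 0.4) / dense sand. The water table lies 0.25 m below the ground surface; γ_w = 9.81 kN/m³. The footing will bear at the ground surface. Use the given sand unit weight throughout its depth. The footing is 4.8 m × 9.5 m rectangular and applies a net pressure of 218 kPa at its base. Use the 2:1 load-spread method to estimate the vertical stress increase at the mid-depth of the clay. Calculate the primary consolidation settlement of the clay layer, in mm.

Mid-depth of clay below the ground surface: z = 3.3 + 5.1/2 = 5.85 m.
Total vertical stress at mid-clay: σ_v = 17.9×3.3 + 18×2.55 = 104.97 kPa.
Pore pressure: u = 9.81×(5.85 − 0.25) = 54.936 kPa.
Initial effective stress: σ'_0 = σ_v − u = 104.97 − 54.936 = 50.034 kPa.
Stress increase at mid-clay by the 2:1 spreading method:
Δσ = qBL/((B+z)(L+z)) = 218×4.8×9.5/((4.8+5.85)(9.5+5.85)) = 60.808 kPa
Final effective stress: σ'_f = σ'_0 + Δσ = 50.034 + 60.808 = 110.84 kPa.
Normally consolidated clay, so the full stress increment lies on the virgin compression line:
S_c = C_c·H/(1+e₀)·log₁₀(σ'_f/σ'_0) = 0.4×5.1/(1+0.74)×log₁₀(110.84/50.034)
    = 1.1724 × 0.34543 = 0.405 m

S_c ≈ 405 mm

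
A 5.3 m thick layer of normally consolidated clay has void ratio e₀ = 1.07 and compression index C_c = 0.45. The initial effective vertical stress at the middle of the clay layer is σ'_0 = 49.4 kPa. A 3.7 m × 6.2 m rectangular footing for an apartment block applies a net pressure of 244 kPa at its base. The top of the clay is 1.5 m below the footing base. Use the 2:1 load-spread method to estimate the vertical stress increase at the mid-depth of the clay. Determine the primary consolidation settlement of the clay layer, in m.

Mid-depth of clay below the footing base: z = 1.5 + 5.3/2 = 4.15 m.
Stress increase at mid-clay by the 2:1 spreading method:
Δσ = qBL/((B+z)(L+z)) = 244×3.7×6.2/((3.7+4.15)(6.2+4.15)) = 68.893 kPa
Final effective stress: σ'_f = σ'_0 + Δσ = 49.4 + 68.893 = 118.29 kPa.
Normally consolidated clay, so the full stress increment lies on the virgin compression line:
S_c = C_c·H/(1+e₀)·log₁₀(σ'_f/σ'_0) = 0.45×5.3/(1+1.07)×log₁₀(118.29/49.4)
    = 1.1522 × 0.37922 = 0.4369 m

S_c ≈ 0.437 m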